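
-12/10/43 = -6/215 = -0.03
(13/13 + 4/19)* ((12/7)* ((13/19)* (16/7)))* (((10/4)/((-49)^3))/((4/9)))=-322920/2081093161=-0.00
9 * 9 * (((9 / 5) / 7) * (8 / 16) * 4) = 1458 / 35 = 41.66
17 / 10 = 1.70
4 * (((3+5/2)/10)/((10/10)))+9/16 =221/80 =2.76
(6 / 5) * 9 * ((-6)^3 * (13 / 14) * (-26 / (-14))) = -4022.89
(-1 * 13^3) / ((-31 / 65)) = 142805 / 31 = 4606.61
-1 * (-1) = 1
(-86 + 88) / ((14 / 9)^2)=81 / 98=0.83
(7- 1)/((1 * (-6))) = -1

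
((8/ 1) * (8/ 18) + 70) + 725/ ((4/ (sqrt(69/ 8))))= 662/ 9 + 725 * sqrt(138)/ 16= 605.86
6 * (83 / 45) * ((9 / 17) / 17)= 498 / 1445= 0.34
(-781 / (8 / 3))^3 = -12862247607 / 512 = -25121577.36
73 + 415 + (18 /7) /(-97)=331334 /679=487.97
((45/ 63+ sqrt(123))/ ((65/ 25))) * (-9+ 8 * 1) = -5 * sqrt(123)/ 13 - 25/ 91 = -4.54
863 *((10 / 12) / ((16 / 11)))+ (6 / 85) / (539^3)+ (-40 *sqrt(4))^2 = 8809568505482551 / 1277781083040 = 6894.43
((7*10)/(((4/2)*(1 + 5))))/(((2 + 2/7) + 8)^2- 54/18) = 0.06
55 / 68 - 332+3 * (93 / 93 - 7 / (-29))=-645765 / 1972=-327.47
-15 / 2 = -7.50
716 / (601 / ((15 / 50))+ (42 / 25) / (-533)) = 7155525 / 20020781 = 0.36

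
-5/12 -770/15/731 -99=-872699/8772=-99.49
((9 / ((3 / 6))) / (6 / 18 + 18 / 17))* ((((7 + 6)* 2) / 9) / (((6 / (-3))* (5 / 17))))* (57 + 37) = -5968.87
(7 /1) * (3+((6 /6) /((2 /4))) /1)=35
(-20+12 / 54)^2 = 31684 / 81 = 391.16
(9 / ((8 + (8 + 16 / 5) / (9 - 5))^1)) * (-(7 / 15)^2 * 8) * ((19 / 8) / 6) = -931 / 1620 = -0.57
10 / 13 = 0.77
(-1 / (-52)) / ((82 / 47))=0.01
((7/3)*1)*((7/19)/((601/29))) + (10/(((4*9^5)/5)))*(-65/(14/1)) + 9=170683285141/18879854868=9.04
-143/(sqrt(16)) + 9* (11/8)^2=-18.73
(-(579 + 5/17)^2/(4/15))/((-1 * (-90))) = -12122888/867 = -13982.57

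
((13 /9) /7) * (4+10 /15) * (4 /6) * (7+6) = 676 /81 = 8.35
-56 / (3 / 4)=-74.67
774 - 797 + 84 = 61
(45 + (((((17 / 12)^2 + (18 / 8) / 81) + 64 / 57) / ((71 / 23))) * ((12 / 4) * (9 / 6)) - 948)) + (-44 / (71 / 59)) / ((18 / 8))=-355351535 / 388512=-914.65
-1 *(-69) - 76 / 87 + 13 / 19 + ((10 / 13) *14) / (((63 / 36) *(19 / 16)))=1590032 / 21489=73.99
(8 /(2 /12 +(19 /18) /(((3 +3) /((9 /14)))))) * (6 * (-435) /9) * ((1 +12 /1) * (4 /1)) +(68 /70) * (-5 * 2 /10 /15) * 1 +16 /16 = -10640424923 /24675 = -431222.89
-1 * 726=-726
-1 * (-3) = 3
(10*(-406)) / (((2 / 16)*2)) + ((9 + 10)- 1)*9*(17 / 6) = -15781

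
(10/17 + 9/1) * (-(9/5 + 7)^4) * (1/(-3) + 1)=-1221879296/31875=-38333.47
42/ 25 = 1.68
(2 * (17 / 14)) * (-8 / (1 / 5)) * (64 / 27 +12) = -263840 / 189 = -1395.98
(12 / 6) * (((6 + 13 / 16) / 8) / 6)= 109 / 384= 0.28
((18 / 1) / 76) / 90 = 1 / 380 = 0.00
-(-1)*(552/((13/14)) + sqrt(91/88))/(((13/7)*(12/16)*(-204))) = -18032/8619 - 7*sqrt(2002)/87516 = -2.10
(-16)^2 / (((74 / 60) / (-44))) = -337920 / 37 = -9132.97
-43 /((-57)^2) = -43 /3249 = -0.01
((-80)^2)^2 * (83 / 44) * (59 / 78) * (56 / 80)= 17550848000 / 429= 40911067.60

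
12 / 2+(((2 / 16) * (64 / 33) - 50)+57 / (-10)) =-16321 / 330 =-49.46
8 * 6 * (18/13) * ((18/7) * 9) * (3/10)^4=708588/56875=12.46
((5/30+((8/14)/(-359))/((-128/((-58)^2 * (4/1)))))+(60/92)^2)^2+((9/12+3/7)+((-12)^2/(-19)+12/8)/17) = 28719253929255803/20549504024124012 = 1.40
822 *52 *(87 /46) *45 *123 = 10291579740 /23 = 447459988.70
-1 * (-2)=2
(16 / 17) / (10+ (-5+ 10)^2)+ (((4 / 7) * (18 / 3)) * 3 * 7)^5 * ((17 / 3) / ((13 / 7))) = 45667280978128 / 7735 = 5903979441.26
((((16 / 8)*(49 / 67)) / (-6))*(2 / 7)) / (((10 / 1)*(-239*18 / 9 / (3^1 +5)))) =28 / 240195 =0.00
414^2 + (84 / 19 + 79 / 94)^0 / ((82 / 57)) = 14054529 / 82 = 171396.70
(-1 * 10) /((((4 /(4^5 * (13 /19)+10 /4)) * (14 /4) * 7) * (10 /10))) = -19085 /266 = -71.75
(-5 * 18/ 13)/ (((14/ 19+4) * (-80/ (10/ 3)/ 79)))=4.81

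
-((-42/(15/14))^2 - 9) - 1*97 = -40616/25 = -1624.64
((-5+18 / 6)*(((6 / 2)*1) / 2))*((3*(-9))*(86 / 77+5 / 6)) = 24327 / 154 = 157.97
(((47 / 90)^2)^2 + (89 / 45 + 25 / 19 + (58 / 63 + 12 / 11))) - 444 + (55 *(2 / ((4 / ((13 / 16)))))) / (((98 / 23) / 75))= -121817419510141 / 2687648040000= -45.32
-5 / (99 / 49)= -245 / 99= -2.47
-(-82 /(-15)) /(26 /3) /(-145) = 41 /9425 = 0.00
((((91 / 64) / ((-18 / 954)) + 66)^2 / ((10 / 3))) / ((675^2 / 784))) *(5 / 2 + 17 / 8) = 650506213 / 3110400000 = 0.21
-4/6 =-2/3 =-0.67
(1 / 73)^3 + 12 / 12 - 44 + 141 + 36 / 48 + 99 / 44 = 39290718 / 389017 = 101.00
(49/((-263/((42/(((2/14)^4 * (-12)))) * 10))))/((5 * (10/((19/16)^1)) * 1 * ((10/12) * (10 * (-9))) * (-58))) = 15647317/183048000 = 0.09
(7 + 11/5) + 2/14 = 327/35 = 9.34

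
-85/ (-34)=5/ 2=2.50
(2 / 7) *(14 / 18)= 2 / 9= 0.22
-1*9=-9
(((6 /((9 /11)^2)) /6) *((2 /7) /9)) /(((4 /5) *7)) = 0.01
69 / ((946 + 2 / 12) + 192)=0.06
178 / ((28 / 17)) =1513 / 14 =108.07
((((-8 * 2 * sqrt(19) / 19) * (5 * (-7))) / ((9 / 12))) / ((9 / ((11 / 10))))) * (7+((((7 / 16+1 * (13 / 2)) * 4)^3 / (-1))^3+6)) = -196968843177498139363 * sqrt(19) / 4202496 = -204299369335943.51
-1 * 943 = -943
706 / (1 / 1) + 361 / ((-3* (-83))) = 176155 / 249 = 707.45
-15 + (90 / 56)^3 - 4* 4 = -589387 / 21952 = -26.85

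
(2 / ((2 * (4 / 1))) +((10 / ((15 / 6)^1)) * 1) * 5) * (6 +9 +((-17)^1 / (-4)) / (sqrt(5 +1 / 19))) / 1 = 459 * sqrt(114) / 128 +1215 / 4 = 342.04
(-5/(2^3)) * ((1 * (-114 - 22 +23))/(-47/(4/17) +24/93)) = -17515/49474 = -0.35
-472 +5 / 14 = -6603 / 14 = -471.64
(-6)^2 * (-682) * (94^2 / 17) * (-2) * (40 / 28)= 4338829440 / 119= 36460751.60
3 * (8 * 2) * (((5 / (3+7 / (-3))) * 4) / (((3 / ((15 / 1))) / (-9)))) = -64800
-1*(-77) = 77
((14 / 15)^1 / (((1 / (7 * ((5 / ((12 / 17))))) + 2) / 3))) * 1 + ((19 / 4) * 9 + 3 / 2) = 109709 / 2404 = 45.64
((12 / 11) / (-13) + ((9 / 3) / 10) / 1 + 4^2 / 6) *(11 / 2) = 12367 / 780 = 15.86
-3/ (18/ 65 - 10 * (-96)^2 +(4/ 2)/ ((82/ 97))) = 7995/ 245599357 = 0.00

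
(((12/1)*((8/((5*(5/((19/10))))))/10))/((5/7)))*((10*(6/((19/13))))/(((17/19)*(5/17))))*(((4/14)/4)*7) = 248976/3125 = 79.67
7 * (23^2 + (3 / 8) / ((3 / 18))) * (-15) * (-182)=20304375 / 2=10152187.50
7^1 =7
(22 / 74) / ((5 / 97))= 1067 / 185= 5.77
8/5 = 1.60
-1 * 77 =-77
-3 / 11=-0.27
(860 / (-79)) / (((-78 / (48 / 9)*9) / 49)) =337120 / 83187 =4.05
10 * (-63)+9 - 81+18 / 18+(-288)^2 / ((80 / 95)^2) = 116263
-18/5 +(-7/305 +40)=36.38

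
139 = 139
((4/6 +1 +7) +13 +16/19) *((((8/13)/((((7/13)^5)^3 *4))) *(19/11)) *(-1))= -10103307805704375574/156669529828119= -64488.02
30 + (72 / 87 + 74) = 3040 / 29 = 104.83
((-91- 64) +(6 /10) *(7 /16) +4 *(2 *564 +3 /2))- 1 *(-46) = 352741 /80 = 4409.26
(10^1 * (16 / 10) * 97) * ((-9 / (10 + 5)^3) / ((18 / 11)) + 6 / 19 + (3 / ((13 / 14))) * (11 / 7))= 6974907608 / 833625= 8366.96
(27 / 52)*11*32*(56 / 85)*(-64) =-7706.41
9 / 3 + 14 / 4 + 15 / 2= 14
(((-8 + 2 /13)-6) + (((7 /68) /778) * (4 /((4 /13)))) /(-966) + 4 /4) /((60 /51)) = -1219225753 /111658560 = -10.92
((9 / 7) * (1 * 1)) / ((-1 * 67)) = -9 / 469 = -0.02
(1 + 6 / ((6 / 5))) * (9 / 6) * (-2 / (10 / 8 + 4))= -3.43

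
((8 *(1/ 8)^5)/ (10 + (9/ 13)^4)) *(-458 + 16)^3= -308283464021/ 149591552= -2060.83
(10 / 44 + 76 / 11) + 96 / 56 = 1363 / 154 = 8.85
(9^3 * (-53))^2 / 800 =1492817769 / 800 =1866022.21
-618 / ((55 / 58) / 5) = -35844 / 11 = -3258.55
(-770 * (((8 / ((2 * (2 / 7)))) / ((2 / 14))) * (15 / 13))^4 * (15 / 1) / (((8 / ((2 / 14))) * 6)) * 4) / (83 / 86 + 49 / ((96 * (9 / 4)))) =-18859665421.25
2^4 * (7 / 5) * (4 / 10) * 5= 224 / 5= 44.80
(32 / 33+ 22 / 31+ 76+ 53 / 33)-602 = -534737 / 1023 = -522.71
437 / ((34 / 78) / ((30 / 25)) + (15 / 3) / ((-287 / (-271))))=85.95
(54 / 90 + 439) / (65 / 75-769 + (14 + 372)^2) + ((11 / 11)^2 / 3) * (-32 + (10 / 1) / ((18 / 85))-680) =-6651265928 / 30016143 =-221.59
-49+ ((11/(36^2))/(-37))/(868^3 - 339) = -1536603280514075/31359250622736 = -49.00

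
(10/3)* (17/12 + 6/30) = 97/18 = 5.39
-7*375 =-2625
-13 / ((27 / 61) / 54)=-1586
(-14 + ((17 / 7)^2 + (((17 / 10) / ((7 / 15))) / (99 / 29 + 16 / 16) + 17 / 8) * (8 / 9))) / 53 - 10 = -142579 / 14112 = -10.10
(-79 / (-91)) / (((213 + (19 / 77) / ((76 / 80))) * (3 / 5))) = 0.01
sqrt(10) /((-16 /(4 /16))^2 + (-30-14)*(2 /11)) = sqrt(10) /4088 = 0.00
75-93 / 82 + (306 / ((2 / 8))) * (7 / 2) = 357345 / 82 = 4357.87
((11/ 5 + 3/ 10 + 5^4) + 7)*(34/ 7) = 21573/ 7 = 3081.86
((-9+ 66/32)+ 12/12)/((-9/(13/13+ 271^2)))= 3488495/72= 48451.32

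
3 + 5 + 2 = 10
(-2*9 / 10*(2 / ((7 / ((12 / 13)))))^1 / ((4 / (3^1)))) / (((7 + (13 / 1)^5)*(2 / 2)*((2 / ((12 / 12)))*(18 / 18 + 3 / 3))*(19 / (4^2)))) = -162 / 802472125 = -0.00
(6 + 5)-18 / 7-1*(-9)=122 / 7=17.43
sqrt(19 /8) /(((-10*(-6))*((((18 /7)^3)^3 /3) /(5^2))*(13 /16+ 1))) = 201768035*sqrt(38) /5752419420672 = 0.00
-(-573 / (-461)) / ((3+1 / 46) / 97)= -2556726 / 64079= -39.90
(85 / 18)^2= 7225 / 324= 22.30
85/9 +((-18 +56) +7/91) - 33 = 1699/117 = 14.52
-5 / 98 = -0.05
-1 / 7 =-0.14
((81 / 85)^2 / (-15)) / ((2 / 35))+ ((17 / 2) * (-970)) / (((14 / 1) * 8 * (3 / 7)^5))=-143057630821 / 28090800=-5092.69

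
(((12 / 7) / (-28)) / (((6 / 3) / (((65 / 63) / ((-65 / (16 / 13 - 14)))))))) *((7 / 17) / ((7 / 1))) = -83 / 227409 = -0.00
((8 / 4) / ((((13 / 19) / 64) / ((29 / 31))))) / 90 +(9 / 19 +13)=5312576 / 344565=15.42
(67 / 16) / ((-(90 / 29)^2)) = -56347 / 129600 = -0.43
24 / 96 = 1 / 4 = 0.25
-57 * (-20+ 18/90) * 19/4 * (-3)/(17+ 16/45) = -263169/284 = -926.65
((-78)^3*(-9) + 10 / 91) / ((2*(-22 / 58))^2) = 163430730209 / 22022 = 7421248.31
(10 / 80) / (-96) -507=-389377 / 768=-507.00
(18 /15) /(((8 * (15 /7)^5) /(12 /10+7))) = 689087 /25312500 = 0.03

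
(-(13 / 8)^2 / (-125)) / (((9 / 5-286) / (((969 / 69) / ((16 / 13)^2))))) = -9225203 / 13386956800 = -0.00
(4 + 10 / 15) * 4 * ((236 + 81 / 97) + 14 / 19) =24519320 / 5529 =4434.68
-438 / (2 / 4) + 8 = -868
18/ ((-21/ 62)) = -372/ 7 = -53.14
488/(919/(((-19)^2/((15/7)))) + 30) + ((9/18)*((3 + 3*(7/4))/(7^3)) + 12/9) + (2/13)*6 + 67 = 265374052087/3196032840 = 83.03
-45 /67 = -0.67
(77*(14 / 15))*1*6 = 431.20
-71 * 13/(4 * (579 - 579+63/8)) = -29.30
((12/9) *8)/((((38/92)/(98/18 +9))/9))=191360/57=3357.19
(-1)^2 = 1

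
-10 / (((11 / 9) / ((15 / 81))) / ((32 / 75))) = -64 / 99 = -0.65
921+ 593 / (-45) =907.82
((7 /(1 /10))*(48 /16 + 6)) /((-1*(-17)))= 630 /17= 37.06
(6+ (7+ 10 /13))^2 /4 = 32041 /676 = 47.40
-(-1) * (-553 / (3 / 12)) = -2212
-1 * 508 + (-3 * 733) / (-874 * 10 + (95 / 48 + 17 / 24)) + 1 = -23613965 / 46599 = -506.75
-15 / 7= -2.14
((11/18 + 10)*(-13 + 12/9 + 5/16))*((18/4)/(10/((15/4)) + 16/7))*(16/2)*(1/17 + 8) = -99827105/14144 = -7057.91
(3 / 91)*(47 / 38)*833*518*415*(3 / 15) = 360698163 / 247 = 1460316.45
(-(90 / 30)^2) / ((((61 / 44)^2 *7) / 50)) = -871200 / 26047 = -33.45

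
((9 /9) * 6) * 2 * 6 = 72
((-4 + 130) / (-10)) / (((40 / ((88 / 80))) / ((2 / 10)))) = -693 / 10000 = -0.07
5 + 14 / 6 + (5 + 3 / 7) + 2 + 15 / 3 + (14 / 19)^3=2904109 / 144039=20.16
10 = 10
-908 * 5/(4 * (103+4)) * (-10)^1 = 11350/107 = 106.07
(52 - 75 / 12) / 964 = 183 / 3856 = 0.05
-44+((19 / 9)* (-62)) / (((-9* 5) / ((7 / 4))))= -31517 / 810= -38.91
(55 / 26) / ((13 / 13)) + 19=21.12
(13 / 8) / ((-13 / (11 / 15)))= -11 / 120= -0.09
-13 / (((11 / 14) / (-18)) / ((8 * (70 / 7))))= 262080 / 11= 23825.45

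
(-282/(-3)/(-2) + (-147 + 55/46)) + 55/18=-189.75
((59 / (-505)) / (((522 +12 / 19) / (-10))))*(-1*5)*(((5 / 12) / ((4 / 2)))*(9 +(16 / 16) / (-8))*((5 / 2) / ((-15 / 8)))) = 397955 / 14442192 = 0.03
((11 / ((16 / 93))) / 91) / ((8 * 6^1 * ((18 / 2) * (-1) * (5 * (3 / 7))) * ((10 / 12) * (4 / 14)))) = -2387 / 748800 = -0.00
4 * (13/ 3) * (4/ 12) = 52/ 9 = 5.78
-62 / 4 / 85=-0.18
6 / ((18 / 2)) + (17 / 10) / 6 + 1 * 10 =219 / 20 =10.95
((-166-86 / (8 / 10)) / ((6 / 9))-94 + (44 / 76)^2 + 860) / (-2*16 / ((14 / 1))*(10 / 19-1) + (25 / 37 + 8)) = 133174433 / 3649596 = 36.49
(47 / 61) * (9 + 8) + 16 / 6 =2885 / 183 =15.77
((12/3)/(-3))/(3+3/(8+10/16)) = -92/231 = -0.40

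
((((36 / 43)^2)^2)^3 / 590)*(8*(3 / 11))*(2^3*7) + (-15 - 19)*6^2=-158711674178771929829049768 / 129669001937117060421245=-1223.98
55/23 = 2.39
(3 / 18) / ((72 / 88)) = 11 / 54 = 0.20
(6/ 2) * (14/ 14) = 3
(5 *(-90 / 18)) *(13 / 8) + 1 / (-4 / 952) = -278.62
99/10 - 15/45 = 287/30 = 9.57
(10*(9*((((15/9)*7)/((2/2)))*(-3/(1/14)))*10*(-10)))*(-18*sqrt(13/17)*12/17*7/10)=-666792000*sqrt(221)/289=-34299569.94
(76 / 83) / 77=76 / 6391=0.01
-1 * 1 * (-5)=5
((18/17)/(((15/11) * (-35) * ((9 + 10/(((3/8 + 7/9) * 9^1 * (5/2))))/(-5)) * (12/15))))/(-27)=-913/1668618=-0.00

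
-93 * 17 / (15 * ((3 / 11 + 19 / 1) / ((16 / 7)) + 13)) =-23188 / 4715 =-4.92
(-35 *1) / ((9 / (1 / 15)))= -7 / 27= -0.26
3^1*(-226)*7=-4746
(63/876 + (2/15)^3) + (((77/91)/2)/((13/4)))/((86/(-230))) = -1961290663/7161628500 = -0.27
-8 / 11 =-0.73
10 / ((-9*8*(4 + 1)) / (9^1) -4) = -5 / 22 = -0.23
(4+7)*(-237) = -2607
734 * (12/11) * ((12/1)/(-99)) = -11744/121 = -97.06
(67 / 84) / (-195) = -67 / 16380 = -0.00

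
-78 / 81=-26 / 27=-0.96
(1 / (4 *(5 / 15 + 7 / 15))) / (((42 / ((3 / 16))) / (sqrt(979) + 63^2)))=5 *sqrt(979) / 3584 + 2835 / 512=5.58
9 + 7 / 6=10.17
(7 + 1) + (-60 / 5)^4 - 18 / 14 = 145199 / 7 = 20742.71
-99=-99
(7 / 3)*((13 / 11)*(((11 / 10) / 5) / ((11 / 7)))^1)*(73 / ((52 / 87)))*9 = 933597 / 2200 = 424.36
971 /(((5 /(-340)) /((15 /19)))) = -990420 /19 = -52127.37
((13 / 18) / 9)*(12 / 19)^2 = 104 / 3249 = 0.03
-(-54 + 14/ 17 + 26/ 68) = 1795/ 34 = 52.79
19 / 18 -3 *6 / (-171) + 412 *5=704917 / 342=2061.16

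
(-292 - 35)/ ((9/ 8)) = -872/ 3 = -290.67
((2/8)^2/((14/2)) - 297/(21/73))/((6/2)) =-344.14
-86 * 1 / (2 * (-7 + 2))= 43 / 5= 8.60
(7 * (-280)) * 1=-1960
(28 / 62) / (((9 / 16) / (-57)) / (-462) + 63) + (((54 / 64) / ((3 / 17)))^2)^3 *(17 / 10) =19938585939473757698207 / 981740177808424960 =20309.43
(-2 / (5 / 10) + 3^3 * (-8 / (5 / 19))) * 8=-32992 / 5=-6598.40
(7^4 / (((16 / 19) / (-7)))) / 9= -319333 / 144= -2217.59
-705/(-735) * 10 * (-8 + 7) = -470/49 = -9.59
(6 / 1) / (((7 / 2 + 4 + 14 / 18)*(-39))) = -36 / 1937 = -0.02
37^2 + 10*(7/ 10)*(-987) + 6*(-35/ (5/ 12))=-6044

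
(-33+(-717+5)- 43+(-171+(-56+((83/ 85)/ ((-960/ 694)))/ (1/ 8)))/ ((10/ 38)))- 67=-44346019/ 25500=-1739.06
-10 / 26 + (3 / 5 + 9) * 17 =10583 / 65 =162.82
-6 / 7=-0.86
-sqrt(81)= -9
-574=-574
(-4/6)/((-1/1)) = 2/3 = 0.67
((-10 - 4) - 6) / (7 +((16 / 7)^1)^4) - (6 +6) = -1036136 / 82343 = -12.58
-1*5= -5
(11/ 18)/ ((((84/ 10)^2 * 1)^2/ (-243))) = -6875/ 230496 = -0.03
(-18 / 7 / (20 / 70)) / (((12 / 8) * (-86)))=3 / 43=0.07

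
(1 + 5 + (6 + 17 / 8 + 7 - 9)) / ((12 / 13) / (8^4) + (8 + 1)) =161408 / 119811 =1.35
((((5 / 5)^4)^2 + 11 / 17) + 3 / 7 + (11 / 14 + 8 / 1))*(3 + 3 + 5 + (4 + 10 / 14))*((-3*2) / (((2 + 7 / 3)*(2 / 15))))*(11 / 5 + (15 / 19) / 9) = -834282900 / 205751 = -4054.82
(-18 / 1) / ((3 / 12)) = -72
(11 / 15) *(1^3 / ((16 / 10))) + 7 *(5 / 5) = 179 / 24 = 7.46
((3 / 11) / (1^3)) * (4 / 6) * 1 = 2 / 11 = 0.18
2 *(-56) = -112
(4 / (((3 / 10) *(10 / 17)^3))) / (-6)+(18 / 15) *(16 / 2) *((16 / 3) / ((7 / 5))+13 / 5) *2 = 353257 / 3150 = 112.15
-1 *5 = -5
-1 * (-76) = 76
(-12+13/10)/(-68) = 107/680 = 0.16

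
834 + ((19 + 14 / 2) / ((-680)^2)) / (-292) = 56303673587 / 67510400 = 834.00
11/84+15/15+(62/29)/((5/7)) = 50231/12180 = 4.12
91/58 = 1.57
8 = 8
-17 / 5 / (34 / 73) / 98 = -73 / 980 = -0.07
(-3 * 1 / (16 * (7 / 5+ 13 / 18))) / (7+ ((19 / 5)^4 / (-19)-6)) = 28125 / 3175184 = 0.01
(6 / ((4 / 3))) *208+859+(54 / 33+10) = 19873 / 11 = 1806.64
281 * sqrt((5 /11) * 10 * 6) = 2810 * sqrt(33) /11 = 1467.47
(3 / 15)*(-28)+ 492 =2432 / 5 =486.40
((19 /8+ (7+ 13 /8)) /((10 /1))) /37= 11 /370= 0.03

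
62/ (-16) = -31/ 8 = -3.88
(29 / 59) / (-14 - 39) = -0.01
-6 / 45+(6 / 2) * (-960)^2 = 41471998 / 15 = 2764799.87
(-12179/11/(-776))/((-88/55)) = -60895/68288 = -0.89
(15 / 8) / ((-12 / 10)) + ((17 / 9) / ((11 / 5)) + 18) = 17.30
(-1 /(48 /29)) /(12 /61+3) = -1769 /9360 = -0.19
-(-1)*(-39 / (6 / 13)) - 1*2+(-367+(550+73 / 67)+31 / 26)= 86039 / 871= 98.78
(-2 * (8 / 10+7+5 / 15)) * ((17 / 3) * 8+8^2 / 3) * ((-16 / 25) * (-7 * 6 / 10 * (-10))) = 437248 / 15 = 29149.87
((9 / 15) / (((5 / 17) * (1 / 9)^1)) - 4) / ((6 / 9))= 1077 / 50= 21.54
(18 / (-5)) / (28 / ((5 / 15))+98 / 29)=-261 / 6335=-0.04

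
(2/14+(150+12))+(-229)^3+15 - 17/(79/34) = -6640877003/553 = -12008819.17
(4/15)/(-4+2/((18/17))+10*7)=12/3055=0.00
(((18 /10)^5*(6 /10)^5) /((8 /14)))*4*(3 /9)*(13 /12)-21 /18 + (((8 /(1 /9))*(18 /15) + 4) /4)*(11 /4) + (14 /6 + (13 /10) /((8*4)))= 125758924739 /1875000000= 67.07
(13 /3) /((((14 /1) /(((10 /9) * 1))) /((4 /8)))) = 65 /378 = 0.17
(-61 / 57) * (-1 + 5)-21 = -1441 / 57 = -25.28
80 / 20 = 4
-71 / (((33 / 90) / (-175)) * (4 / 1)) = 186375 / 22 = 8471.59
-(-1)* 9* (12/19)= 108/19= 5.68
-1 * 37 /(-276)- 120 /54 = -1729 /828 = -2.09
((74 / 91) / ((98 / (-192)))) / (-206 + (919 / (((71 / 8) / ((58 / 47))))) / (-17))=67167136 / 9001673135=0.01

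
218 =218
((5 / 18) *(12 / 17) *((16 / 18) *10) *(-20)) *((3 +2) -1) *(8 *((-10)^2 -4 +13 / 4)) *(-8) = 885681.92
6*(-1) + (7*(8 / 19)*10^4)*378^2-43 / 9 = 720135358157 / 171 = 4211317883.96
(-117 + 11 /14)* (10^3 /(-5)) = 162700 /7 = 23242.86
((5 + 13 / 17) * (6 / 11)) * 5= 2940 / 187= 15.72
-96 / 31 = -3.10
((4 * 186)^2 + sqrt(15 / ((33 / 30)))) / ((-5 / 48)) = -26569728 / 5 - 48 * sqrt(66) / 11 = -5313981.05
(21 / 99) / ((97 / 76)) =532 / 3201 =0.17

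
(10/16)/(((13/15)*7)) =75/728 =0.10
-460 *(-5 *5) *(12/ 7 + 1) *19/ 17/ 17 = 4151500/ 2023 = 2052.15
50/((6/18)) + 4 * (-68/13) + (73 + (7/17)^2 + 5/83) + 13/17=63323964/311831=203.07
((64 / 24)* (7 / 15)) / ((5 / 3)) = 56 / 75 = 0.75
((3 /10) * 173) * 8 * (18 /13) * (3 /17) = 112104 /1105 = 101.45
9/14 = 0.64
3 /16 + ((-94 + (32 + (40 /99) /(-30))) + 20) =-198757 /4752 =-41.83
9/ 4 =2.25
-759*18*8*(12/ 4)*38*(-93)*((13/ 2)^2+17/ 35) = 1733209574184/ 35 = 49520273548.11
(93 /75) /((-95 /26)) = -806 /2375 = -0.34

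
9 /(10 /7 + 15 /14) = 3.60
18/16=9/8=1.12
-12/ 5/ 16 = -3/ 20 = -0.15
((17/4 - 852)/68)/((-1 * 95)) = 3391/25840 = 0.13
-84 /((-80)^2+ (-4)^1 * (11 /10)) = -0.01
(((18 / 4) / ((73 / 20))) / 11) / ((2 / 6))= 270 / 803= 0.34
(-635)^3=-256047875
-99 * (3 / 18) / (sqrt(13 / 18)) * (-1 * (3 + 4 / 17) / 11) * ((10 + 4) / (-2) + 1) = -34.26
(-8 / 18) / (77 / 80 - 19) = 320 / 12987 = 0.02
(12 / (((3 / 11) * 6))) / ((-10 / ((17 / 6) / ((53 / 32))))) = -1.25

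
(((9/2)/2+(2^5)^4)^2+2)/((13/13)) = 17592261542001/16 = 1099516346375.06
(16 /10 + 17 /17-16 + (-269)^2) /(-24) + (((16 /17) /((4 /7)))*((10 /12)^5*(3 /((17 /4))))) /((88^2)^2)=-42318126971358401 /14038268682240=-3014.48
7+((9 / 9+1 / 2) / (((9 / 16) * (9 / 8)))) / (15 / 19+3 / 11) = 27667 / 2997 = 9.23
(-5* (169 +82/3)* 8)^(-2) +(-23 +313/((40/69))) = 286931420689/555073600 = 516.93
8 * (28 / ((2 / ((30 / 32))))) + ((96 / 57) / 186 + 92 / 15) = 981943 / 8835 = 111.14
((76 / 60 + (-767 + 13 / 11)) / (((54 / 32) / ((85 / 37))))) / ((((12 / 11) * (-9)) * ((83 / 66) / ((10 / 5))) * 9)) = 377443792 / 20148831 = 18.73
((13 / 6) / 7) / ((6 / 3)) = 13 / 84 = 0.15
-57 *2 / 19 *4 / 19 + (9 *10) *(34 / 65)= 11316 / 247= 45.81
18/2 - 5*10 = -41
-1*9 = -9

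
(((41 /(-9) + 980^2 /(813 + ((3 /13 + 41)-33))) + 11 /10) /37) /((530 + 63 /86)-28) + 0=12043738463 /192131367975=0.06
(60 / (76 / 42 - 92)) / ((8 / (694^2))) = -37928835 / 947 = -40051.57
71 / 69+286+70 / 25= 289.83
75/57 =25/19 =1.32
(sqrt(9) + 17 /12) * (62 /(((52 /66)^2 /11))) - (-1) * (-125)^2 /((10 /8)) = 23460499 /1352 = 17352.44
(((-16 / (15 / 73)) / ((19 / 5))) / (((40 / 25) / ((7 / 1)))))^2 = 26112100 / 3249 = 8036.97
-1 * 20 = -20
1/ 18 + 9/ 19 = 181/ 342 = 0.53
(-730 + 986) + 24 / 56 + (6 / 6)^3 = 1802 / 7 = 257.43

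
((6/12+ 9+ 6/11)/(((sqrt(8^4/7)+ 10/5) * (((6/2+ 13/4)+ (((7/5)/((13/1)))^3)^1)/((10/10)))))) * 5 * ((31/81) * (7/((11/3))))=0.22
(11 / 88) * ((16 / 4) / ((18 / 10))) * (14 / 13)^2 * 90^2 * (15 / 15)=441000 / 169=2609.47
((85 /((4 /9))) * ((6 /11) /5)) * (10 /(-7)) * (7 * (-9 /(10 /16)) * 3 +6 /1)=680238 /77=8834.26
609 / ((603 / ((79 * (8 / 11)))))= 128296 / 2211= 58.03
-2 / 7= -0.29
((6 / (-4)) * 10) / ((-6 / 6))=15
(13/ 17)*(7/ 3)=91/ 51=1.78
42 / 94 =21 / 47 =0.45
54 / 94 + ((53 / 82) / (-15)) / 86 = 2853569 / 4971660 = 0.57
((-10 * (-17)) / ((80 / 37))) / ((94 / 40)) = 3145 / 94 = 33.46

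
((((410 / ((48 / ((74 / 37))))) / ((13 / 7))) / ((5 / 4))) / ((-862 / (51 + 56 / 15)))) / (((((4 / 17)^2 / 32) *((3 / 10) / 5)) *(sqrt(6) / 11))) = -3745291165 *sqrt(6) / 453843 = -20214.15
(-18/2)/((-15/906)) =2718/5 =543.60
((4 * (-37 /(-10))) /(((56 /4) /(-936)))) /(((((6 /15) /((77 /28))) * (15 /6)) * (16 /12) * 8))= -142857 /560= -255.10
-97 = -97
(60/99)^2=400/1089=0.37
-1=-1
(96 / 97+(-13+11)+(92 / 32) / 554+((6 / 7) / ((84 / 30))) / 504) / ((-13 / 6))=0.46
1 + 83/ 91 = 174/ 91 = 1.91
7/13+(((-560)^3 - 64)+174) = -2283006563/13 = -175615889.46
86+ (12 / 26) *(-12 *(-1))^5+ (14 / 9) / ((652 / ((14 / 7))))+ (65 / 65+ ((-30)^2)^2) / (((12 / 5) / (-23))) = -583387843211 / 76284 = -7647578.04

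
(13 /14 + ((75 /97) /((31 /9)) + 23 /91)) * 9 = 12.65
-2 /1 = -2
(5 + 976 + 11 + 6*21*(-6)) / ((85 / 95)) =4484 / 17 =263.76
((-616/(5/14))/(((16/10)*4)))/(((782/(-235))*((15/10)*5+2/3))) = 7755/782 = 9.92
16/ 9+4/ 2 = 34/ 9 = 3.78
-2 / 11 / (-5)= 2 / 55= 0.04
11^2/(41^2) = 0.07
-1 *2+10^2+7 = 105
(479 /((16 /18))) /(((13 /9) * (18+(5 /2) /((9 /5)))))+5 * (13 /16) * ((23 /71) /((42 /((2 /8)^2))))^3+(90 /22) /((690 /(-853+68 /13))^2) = 75797569208029142607819253 /2982176482814474240655360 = 25.42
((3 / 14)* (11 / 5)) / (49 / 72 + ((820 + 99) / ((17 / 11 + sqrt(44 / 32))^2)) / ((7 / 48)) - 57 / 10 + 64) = 505928192901120* sqrt(22) / 9369301495207207403 + 2470326243152724 / 9369301495207207403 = 0.00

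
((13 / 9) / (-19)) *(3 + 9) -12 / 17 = -1568 / 969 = -1.62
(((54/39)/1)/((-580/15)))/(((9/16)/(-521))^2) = -34744448/1131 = -30720.11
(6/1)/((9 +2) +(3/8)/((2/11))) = 96/209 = 0.46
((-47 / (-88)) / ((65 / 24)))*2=282 / 715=0.39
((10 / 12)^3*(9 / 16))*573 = 23875 / 128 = 186.52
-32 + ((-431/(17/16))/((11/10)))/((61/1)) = -433984/11407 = -38.05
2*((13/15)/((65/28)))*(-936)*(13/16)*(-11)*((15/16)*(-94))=-5504499/10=-550449.90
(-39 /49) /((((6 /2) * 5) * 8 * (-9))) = 13 /17640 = 0.00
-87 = -87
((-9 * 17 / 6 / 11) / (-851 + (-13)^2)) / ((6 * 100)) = 17 / 3000800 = 0.00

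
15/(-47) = -15/47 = -0.32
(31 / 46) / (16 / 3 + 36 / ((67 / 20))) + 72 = 10710615 / 148672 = 72.04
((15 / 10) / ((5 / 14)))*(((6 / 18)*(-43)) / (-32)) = 1.88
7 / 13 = 0.54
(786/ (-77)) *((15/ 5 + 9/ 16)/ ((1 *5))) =-7.27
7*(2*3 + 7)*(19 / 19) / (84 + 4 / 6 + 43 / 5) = 1365 / 1399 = 0.98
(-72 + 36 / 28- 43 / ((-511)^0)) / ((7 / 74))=-58904 / 49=-1202.12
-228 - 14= -242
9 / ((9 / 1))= 1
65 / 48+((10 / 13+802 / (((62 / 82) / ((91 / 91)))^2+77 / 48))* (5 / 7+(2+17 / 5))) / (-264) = -707906891 / 98316400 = -7.20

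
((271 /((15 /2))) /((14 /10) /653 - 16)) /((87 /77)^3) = -161578898558 /103186761597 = -1.57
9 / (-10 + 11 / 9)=-81 / 79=-1.03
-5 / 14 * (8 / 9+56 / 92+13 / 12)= -10685 / 11592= -0.92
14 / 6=2.33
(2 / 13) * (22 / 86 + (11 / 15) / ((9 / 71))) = 70136 / 75465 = 0.93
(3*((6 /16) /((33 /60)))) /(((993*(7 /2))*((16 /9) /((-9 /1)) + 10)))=1215 /20236678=0.00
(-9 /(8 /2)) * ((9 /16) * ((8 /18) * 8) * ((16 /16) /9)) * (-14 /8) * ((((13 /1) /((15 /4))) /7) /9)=13 /270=0.05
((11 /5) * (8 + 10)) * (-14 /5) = -110.88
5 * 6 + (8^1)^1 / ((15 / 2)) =466 / 15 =31.07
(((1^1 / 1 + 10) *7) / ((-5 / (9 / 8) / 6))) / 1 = -2079 / 20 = -103.95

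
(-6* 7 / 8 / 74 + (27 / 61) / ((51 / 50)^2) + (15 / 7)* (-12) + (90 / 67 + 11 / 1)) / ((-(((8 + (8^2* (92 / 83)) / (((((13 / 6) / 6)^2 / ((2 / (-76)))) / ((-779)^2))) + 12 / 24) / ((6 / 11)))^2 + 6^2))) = 22564149747277306194 / 439749136365614720981159170664849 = 0.00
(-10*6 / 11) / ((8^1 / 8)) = -60 / 11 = -5.45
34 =34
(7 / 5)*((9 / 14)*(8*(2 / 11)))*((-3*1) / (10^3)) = -27 / 6875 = -0.00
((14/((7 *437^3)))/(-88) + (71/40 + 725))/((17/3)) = 80060485961349/624231828440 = 128.25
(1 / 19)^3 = 1 / 6859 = 0.00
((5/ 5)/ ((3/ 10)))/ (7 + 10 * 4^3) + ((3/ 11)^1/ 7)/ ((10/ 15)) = 19009/ 298914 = 0.06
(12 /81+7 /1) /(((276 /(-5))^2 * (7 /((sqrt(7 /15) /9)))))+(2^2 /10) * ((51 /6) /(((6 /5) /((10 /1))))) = 965 * sqrt(105) /388726128+85 /3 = 28.33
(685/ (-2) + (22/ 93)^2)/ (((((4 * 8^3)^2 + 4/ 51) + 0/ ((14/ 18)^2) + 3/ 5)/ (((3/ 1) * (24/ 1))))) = -6042068940/ 1027835332973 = -0.01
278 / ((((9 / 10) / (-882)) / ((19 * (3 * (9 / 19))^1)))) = -7355880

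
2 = 2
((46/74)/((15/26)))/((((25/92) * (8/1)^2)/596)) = 1024673/27750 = 36.93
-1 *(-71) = 71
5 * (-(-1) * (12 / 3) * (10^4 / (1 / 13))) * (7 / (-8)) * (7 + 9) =-36400000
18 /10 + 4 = 29 /5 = 5.80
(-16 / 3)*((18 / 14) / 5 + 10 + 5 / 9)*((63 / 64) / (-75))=1703 / 2250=0.76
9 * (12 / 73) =108 / 73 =1.48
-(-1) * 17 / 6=17 / 6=2.83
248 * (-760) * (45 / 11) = -8481600 / 11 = -771054.55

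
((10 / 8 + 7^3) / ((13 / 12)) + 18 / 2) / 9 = 472 / 13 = 36.31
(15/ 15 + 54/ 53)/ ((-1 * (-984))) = 107/ 52152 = 0.00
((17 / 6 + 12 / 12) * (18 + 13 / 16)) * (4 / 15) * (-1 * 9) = -6923 / 40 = -173.08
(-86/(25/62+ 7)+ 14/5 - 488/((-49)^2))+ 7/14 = -93893293/11020590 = -8.52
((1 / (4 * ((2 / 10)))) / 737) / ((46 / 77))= 35 / 12328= 0.00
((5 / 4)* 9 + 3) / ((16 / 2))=57 / 32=1.78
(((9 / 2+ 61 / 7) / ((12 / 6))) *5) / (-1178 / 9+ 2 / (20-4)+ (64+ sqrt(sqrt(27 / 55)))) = -101718346947302250 / 205568803114821601-27700970101200 *165^(3 / 4) / 205568803114821601-1244728425600 *sqrt(165) / 205568803114821601-55931212800 *165^(1 / 4) / 205568803114821601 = -0.50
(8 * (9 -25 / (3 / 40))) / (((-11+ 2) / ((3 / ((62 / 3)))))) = 3892 / 93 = 41.85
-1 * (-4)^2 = -16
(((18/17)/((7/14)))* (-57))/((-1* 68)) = 513/289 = 1.78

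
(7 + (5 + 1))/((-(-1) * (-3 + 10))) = 13/7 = 1.86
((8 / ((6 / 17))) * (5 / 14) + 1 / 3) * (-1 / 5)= -59 / 35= -1.69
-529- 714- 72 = -1315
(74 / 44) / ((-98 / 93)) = -3441 / 2156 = -1.60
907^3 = 746142643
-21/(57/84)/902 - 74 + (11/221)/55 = -701003431/9468745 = -74.03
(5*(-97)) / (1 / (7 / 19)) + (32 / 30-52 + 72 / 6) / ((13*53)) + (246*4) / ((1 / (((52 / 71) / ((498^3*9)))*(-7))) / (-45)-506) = -9616961313310136 / 53804037687465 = -178.74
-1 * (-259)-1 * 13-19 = 227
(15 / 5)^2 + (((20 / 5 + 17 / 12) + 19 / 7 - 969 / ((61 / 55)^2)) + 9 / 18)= -240712099 / 312564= -770.12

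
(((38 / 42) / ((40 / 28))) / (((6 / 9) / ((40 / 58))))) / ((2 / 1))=0.33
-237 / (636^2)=-79 / 134832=-0.00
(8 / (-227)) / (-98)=4 / 11123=0.00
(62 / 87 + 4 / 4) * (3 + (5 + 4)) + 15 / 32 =19507 / 928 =21.02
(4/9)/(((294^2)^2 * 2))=0.00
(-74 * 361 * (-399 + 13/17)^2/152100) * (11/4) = -67340904983/879138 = -76598.79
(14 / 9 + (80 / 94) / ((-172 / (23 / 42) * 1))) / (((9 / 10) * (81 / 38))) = 75130940 / 92818467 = 0.81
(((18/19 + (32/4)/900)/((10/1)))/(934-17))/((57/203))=59276/159607125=0.00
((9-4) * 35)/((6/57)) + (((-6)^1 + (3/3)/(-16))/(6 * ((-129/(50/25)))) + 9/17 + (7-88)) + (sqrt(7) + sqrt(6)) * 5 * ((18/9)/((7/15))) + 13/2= 150 * sqrt(6)/7 + 150 * sqrt(7)/7 + 167216609/105264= 1697.73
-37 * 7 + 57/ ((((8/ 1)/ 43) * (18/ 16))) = 13.33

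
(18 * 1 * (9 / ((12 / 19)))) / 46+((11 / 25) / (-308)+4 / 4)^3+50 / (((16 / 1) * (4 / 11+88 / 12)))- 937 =-931792020926321 / 1001903000000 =-930.02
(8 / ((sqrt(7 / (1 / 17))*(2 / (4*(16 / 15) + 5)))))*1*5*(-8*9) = -13344*sqrt(119) / 119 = -1223.24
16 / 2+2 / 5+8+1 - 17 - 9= -43 / 5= -8.60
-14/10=-7/5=-1.40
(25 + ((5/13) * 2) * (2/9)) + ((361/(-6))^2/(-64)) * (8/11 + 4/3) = -22581101/247104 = -91.38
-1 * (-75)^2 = -5625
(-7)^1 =-7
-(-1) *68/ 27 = 68/ 27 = 2.52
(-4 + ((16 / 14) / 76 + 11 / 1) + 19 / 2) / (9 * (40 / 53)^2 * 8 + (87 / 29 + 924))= 12339937 / 723292038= 0.02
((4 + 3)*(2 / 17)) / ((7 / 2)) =4 / 17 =0.24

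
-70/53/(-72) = 0.02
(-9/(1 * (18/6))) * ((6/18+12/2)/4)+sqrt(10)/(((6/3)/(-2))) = -19/4 -sqrt(10) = -7.91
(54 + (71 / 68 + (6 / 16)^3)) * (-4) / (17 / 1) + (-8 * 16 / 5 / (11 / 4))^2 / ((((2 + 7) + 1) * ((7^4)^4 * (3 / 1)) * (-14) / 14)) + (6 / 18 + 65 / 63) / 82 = -12.95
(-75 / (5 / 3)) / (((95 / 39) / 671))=-235521 / 19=-12395.84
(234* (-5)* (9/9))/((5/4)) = -936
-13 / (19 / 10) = -130 / 19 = -6.84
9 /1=9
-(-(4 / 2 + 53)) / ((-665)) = -11 / 133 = -0.08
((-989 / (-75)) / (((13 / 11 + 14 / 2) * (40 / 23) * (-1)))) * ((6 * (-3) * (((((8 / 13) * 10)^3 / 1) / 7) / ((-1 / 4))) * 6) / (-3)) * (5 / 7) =1024888832 / 322959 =3173.43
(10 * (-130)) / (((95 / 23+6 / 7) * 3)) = -209300 / 2409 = -86.88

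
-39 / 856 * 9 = -351 / 856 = -0.41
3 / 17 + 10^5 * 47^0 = 1700003 / 17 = 100000.18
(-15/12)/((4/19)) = -95/16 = -5.94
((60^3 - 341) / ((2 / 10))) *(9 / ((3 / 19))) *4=245851260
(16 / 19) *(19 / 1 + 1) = 320 / 19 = 16.84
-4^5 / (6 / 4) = -2048 / 3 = -682.67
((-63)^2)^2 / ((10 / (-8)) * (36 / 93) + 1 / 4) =-1953367164 / 29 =-67357488.41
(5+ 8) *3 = 39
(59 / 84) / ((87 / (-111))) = -2183 / 2436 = -0.90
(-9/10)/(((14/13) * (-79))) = 117/11060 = 0.01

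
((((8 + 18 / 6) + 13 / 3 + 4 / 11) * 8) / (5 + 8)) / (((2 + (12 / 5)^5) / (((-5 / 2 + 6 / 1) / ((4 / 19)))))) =107646875 / 54715089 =1.97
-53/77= -0.69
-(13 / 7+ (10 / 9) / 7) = -127 / 63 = -2.02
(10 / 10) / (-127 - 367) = -1 / 494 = -0.00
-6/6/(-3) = 1/3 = 0.33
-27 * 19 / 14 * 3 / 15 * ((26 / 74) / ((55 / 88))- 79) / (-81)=-13129 / 1850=-7.10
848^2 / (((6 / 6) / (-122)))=-87730688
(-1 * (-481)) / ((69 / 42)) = 6734 / 23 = 292.78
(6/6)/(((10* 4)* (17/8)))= 1/85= 0.01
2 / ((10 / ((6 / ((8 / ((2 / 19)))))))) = 3 / 190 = 0.02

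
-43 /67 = -0.64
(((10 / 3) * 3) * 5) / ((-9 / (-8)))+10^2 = 1300 / 9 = 144.44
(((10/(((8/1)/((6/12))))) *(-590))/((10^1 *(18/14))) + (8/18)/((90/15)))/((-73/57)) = 117401/5256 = 22.34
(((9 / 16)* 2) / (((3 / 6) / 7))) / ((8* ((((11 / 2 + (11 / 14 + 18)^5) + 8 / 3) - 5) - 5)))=3176523 / 3774849634597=0.00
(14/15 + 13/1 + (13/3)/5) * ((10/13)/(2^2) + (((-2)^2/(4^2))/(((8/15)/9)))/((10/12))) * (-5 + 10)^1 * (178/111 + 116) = 7134011/156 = 45730.84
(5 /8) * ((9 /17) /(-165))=-3 /1496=-0.00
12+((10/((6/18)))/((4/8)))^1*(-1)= -48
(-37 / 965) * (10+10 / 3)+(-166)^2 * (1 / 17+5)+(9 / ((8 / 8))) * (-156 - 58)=137474.43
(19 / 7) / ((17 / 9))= 171 / 119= 1.44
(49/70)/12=7/120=0.06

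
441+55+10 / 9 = 4474 / 9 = 497.11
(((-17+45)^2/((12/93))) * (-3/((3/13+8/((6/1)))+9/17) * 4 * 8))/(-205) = 96681312/71135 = 1359.12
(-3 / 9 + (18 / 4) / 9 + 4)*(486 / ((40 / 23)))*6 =27945 / 4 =6986.25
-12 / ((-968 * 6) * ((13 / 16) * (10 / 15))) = 6 / 1573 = 0.00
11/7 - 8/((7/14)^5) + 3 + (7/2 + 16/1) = -3247/14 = -231.93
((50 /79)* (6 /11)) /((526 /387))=58050 /228547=0.25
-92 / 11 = -8.36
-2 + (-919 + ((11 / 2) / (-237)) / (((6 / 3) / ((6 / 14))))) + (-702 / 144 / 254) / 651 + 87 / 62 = -32033937975 / 34834576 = -919.60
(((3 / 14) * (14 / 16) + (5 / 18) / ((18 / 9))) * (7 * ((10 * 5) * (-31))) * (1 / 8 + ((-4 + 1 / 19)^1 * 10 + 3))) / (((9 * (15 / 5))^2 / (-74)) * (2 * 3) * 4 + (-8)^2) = -10424652875 / 13964544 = -746.51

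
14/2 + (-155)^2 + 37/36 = 865189/36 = 24033.03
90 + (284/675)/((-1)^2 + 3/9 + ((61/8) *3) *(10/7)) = 57862202/642825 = 90.01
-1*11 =-11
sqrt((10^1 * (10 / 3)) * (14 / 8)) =5 * sqrt(21) / 3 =7.64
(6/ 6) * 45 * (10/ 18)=25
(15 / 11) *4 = 60 / 11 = 5.45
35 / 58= 0.60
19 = 19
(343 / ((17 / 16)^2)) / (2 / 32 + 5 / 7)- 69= 8099629 / 25143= 322.14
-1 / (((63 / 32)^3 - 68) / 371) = 12156928 / 1978177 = 6.15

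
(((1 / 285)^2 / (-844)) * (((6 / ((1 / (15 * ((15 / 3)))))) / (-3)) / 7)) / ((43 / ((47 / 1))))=47 / 137564826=0.00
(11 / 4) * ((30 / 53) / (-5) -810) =-118074 / 53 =-2227.81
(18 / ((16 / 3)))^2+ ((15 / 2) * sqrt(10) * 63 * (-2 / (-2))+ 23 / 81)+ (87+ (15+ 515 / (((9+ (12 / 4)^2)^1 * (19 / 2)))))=11493131 / 98496+ 945 * sqrt(10) / 2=1610.86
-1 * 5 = -5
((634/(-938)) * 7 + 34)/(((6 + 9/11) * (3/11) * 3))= 237281/45225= 5.25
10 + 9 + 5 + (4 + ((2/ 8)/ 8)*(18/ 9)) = 449/ 16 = 28.06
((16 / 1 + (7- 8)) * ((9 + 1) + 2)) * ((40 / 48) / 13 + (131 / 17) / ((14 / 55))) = 8447700 / 1547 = 5460.70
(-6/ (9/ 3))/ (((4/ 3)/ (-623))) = 1869/ 2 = 934.50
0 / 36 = 0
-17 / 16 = -1.06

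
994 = 994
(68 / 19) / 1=68 / 19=3.58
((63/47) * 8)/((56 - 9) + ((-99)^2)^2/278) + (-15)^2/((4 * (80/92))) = 4673457128007/72246645584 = 64.69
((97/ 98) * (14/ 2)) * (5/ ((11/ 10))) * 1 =2425/ 77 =31.49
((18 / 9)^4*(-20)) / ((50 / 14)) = -89.60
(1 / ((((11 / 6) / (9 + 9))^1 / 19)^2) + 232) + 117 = 4252933 / 121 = 35148.21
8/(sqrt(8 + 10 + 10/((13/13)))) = 4 * sqrt(7)/7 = 1.51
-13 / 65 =-0.20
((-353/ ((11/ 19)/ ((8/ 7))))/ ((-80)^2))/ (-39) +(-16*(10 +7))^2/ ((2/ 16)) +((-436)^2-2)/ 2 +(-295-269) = 1648899258707/ 2402400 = 686355.00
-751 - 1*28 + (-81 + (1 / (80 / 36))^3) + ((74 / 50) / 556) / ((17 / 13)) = -16255678893 / 18904000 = -859.91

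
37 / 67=0.55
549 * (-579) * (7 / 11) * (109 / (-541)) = 242535573 / 5951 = 40755.43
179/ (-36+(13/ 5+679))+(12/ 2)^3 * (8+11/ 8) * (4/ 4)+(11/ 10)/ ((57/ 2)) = 2025.32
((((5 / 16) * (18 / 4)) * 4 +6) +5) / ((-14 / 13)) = -247 / 16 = -15.44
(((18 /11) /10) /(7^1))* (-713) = -6417 /385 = -16.67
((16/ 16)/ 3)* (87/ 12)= 29/ 12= 2.42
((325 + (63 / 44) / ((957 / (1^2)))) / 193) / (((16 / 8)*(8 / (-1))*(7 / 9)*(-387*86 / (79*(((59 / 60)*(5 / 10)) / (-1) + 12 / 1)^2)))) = 0.04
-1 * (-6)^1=6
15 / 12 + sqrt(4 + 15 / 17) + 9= sqrt(1411) / 17 + 41 / 4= 12.46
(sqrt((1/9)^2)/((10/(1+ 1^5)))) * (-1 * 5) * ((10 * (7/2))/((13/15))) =-175/39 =-4.49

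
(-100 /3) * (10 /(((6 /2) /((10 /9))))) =-10000 /81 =-123.46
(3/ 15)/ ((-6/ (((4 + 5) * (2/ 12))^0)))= -1/ 30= -0.03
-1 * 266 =-266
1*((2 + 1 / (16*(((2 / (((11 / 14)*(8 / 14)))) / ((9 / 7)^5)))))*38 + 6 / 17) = 78.23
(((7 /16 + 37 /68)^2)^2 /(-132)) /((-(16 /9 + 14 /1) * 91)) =15246364563 /3112132144529408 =0.00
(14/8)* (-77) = -539/4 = -134.75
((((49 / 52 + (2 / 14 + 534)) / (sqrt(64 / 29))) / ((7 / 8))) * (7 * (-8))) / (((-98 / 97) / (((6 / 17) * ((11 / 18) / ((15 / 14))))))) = 415641314 * sqrt(29) / 487305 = 4593.22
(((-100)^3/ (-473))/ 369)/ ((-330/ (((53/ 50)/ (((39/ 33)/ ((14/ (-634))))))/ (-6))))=-371000/ 6473402793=-0.00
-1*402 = -402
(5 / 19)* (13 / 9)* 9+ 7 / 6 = 523 / 114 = 4.59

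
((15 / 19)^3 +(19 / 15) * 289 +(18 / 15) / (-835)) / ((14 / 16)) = 418.92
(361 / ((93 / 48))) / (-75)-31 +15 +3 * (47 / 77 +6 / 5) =-2336837 / 179025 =-13.05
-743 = -743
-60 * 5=-300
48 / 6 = 8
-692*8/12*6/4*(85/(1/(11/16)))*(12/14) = -485265/14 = -34661.79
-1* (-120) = 120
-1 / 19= -0.05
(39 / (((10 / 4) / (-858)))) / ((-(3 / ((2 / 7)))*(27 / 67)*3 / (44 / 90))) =21921328 / 42525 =515.49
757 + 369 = 1126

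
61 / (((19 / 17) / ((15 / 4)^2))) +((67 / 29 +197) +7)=8585257 / 8816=973.83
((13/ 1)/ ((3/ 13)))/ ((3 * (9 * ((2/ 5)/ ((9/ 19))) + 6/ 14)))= 5915/ 2529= 2.34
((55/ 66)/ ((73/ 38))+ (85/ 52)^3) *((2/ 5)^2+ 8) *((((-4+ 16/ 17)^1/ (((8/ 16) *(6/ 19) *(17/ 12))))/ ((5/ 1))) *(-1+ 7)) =-3371005878/ 5243225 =-642.93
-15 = -15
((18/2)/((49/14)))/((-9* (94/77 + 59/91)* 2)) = -143/1871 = -0.08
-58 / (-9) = 58 / 9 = 6.44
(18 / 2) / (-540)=-1 / 60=-0.02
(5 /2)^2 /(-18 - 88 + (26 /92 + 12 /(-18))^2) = -23805 /403171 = -0.06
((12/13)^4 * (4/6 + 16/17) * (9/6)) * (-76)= -64613376/485537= -133.08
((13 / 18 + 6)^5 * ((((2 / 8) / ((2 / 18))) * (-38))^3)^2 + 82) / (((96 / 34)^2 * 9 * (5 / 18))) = 634773525235316340517 / 2359296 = 269052092334033.69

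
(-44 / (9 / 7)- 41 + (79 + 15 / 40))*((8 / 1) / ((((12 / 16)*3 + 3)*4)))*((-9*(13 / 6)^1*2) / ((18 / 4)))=-7774 / 567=-13.71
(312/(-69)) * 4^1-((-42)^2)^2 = -71569424/23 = -3111714.09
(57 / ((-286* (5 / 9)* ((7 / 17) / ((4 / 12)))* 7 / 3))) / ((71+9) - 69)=-8721 / 770770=-0.01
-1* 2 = -2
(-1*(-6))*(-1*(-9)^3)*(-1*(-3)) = 13122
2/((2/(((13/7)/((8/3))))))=0.70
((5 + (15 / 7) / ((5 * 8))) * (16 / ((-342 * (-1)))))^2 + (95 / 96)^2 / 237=6957809419 / 115908516864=0.06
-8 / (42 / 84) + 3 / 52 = -829 / 52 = -15.94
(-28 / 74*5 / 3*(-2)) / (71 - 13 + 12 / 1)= 2 / 111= 0.02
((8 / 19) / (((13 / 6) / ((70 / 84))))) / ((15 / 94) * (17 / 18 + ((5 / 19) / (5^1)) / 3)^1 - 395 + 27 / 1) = -480 / 1090297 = -0.00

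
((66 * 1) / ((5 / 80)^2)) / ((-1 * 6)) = -2816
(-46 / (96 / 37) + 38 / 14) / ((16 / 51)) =-85765 / 1792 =-47.86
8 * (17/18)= 68/9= 7.56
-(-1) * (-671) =-671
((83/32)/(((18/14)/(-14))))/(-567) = 0.05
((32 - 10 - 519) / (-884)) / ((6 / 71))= 35287 / 5304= 6.65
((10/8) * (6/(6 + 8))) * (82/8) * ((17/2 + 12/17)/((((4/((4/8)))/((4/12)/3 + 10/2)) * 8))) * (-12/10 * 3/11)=-885477/670208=-1.32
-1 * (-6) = 6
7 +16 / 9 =8.78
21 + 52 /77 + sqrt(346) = sqrt(346) + 1669 /77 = 40.28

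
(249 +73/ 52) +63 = 16297/ 52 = 313.40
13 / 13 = 1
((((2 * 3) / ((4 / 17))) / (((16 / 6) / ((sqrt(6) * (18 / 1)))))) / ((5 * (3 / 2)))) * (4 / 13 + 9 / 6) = 21573 * sqrt(6) / 520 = 101.62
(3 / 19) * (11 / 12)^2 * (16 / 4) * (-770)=-46585 / 114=-408.64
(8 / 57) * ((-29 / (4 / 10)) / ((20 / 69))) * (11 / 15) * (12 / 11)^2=-32016 / 1045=-30.64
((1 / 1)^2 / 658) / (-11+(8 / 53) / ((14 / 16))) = -53 / 377598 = -0.00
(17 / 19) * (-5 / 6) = -85 / 114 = -0.75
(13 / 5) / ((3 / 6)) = 26 / 5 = 5.20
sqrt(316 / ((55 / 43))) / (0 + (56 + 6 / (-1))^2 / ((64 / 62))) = 16*sqrt(186835) / 1065625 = 0.01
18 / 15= 6 / 5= 1.20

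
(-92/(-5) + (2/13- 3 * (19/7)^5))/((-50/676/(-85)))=-204455967846/420175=-486597.17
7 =7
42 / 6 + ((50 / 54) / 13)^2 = 863032 / 123201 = 7.01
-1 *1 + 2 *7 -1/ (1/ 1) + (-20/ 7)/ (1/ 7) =-8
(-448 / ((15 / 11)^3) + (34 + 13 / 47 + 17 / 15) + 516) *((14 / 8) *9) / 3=104023262 / 52875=1967.34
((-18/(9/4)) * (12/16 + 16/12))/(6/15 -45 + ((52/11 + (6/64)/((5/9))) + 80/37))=3256000/7334169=0.44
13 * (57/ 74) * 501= 371241/ 74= 5016.77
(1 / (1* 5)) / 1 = 1 / 5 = 0.20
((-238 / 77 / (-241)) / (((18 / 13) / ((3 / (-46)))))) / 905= -221 / 331083390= -0.00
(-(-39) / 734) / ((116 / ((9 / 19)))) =351 / 1617736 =0.00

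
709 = 709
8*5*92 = 3680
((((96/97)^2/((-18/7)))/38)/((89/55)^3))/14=-21296000/126028013099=-0.00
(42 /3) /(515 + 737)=7 /626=0.01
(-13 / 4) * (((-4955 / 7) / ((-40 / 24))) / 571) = -38649 / 15988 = -2.42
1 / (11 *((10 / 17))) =17 / 110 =0.15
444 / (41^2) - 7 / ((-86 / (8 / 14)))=22454 / 72283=0.31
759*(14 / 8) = 5313 / 4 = 1328.25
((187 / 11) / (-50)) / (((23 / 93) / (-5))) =1581 / 230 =6.87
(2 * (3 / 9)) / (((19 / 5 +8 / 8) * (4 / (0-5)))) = -25 / 144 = -0.17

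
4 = 4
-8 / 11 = -0.73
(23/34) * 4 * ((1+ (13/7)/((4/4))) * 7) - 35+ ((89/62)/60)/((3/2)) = 1815013/94860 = 19.13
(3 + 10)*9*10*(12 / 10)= 1404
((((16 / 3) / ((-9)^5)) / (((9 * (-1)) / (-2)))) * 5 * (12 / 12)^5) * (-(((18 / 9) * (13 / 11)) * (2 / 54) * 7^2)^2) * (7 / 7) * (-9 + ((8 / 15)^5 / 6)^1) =-96731745848192 / 5825109189920625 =-0.02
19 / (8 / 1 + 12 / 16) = 76 / 35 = 2.17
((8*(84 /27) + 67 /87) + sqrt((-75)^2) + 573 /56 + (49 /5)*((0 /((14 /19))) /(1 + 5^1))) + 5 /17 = 27626425 /248472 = 111.19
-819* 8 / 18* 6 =-2184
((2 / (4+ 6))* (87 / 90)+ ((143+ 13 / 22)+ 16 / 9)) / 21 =360266 / 51975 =6.93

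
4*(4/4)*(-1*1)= -4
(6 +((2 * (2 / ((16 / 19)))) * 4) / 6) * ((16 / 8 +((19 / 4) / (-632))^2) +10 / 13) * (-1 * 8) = -12654010435 / 62310144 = -203.08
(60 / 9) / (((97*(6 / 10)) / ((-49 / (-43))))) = 0.13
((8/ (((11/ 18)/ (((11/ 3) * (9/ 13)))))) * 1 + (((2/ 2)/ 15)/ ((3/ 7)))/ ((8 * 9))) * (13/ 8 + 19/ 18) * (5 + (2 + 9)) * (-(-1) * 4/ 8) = 270155803/ 379080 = 712.66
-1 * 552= -552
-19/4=-4.75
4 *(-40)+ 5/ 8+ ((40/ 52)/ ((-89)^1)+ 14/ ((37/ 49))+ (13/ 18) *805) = 440.55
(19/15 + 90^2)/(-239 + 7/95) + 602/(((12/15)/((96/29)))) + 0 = 4852153591/1974726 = 2457.13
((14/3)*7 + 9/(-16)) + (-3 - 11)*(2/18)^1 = 4399/144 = 30.55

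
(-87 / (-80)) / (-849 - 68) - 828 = -60742167 / 73360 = -828.00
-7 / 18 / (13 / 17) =-119 / 234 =-0.51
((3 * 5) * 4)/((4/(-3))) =-45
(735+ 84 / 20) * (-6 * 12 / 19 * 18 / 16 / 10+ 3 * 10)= 10383912 / 475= 21860.87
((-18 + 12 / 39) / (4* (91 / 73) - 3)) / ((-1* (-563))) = -3358 / 212251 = -0.02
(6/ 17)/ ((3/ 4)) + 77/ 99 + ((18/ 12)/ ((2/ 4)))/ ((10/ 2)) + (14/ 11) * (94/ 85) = 3.26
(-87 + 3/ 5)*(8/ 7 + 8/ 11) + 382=84862/ 385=220.42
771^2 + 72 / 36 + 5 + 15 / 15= 594449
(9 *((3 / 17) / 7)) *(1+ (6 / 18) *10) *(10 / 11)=1170 / 1309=0.89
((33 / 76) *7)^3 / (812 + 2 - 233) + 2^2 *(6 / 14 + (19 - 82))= -63821807625 / 255045056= -250.24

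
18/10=9/5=1.80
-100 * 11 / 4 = -275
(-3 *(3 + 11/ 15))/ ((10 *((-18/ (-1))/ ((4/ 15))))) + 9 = 30319/ 3375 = 8.98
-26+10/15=-76/3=-25.33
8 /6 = 4 /3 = 1.33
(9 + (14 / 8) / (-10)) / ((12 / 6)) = 353 / 80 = 4.41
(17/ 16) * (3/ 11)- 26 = -25.71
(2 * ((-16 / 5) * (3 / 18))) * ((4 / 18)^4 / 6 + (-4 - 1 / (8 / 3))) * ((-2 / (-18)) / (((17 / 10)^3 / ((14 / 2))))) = 1928754800 / 2610969633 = 0.74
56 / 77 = 8 / 11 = 0.73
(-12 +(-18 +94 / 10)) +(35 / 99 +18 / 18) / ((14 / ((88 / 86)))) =-277687 / 13545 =-20.50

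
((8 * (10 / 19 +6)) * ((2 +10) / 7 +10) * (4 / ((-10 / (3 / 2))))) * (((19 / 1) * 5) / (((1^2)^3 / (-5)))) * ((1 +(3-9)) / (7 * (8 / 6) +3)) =-18302400 / 259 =-70665.64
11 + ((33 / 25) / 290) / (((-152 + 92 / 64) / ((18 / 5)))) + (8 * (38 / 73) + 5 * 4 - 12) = 30649231 / 1323125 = 23.16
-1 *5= -5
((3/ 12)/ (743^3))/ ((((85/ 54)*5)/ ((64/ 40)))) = 108/ 871616364875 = 0.00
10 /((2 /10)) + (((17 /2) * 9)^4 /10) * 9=4931839529 /160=30823997.06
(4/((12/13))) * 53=689/3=229.67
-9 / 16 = -0.56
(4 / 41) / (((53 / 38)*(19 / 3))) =24 / 2173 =0.01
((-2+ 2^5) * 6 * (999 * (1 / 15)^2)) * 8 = 31968 / 5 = 6393.60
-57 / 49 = -1.16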